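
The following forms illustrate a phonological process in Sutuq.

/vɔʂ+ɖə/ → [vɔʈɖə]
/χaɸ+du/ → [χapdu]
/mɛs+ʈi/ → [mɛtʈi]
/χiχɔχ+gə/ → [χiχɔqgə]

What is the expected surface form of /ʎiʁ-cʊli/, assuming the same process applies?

The data show regressive manner assimilation: /ʂ/ → [ʈ] before /ɖ/; /ɸ/ → [p] before /d/; /s/ → [t] before /ʈ/; /χ/ → [q] before /g/. In each pair only manner changes, matching the following consonant, while place and voice stay constant.
The rule targets /ʁ/ (voiced uvular fricative), which sits before the trigger /c/ (stop).
The voiced uvular stop is [ɢ], so /ʁ/ → [ɢ].

[ʎiɢcʊli]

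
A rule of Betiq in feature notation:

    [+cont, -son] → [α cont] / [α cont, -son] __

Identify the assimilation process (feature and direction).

The shared variable α links the value of [cont] on the target to that of the neighbouring obstruent. [cont] distinguishes stops from fricatives — a manner-of-articulation feature — so this is manner assimilation.
The conditioning segment sits to the left of the focus bar, meaning the trigger precedes the segment that changes — progressive assimilation.

progressive manner assimilation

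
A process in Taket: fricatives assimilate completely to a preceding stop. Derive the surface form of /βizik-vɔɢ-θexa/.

[βizikkɔɢɢexa]

/v/ is the segment targeted by the rule; it sits immediately after /k/, so it assimilates completely and surfaces as [k].
The same rule applies at the second boundary: /θ/ → [ɢ] next to /ɢ/.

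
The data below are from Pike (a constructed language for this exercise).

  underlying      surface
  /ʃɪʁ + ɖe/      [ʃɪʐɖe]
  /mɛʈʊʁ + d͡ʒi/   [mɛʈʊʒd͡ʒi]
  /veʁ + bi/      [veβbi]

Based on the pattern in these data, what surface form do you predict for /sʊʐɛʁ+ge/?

[sʊʐɛɣge]

The data show regressive place assimilation: /ʁ/ → [ʐ] before /ɖ/; /ʁ/ → [ʒ] before /d͡ʒ/; /ʁ/ → [β] before /b/. In each pair only place changes, matching the following consonant, while manner and voice stay constant.
The rule targets /ʁ/ (voiced uvular fricative), which sits before the trigger /g/ (velar).
Changing only its place to velar gives [ɣ] — the voiced velar fricative.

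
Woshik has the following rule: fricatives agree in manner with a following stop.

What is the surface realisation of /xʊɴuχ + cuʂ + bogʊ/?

/χ/ is a voiceless uvular fricative. The following trigger /c/ is a stop, so /χ/ must become a stop as well.
A voiceless uvular stop is [q], so the surface segment is [q].
At the second juncture, /ʂ/ likewise becomes [ʈ] adjacent to /b/.

[xʊɴuqcuʈbogʊ]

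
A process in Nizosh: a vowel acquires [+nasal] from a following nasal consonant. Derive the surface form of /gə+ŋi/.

/ə/ sits next to the nasal /ŋ/ and is therefore nasalised to [ə̃].

[gə̃ŋi]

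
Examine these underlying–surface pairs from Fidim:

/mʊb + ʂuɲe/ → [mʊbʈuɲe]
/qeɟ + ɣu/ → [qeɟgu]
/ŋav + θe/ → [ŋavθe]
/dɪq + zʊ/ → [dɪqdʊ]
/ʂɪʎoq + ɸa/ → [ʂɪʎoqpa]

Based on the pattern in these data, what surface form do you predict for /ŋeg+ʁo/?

[ŋegɢo]

The data show progressive manner assimilation: /ʂ/ → [ʈ] after /b/; /ɣ/ → [g] after /ɟ/; /z/ → [d] after /q/; /ɸ/ → [p] after /q/. In each pair only manner changes, matching the preceding consonant, while place and voice stay constant.
No alternation appears in [ŋavθe]: there the adjacent consonants already agree in manner (/θ/ and /v/ are both fricatives), so this form is consistent with the same rule.
The rule targets /ʁ/ (voiced uvular fricative), which sits after the trigger /g/ (stop).
A voiced uvular stop is [ɢ], so the surface segment is [ɢ].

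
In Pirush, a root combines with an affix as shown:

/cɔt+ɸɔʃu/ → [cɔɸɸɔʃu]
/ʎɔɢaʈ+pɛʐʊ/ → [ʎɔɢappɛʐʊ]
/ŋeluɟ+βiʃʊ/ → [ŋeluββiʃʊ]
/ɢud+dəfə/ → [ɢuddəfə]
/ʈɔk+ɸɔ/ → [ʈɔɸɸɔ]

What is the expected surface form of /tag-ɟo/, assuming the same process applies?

The data show regressive total assimilation (/t/ → [ɸ] before /ɸ/; /ʈ/ → [p] before /p/; /ɟ/ → [β] before /β/; /k/ → [ɸ] before /ɸ/): in every case the target segment becomes identical to its following neighbour, copying more than a single feature.
In [ɢuddəfə] the two consonants at the boundary are already identical (/d/ + /d/), so the rule applies vacuously and nothing changes.
/g/ is the segment targeted by the rule; it sits immediately before /ɟ/, so it assimilates completely and surfaces as [ɟ].

[taɟɟo]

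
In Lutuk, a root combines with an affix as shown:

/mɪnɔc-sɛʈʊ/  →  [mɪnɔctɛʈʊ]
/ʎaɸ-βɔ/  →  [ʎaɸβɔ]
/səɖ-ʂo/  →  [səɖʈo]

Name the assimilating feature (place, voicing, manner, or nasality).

manner

Underlying /s/ is realised as [t] next to /c/; /c/ itself does not change.
/s/ is a fricative while /c/ is a stop; the output [t] is a stop, matching the trigger — so the feature that spreads is manner.
The same holds elsewhere in the data: /ʂ/ → [ʈ] after /ɖ/ (fricative → stop, matching a stop) — only manner changes, and always toward the preceding segment.
No alternation appears in [ʎaɸβɔ]: there the adjacent consonants already agree in manner (/β/ and /ɸ/ are both fricatives), so this form is consistent with the same rule.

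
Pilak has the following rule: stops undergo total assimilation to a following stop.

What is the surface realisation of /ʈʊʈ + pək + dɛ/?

/ʈ/ is the segment targeted by the rule; it sits immediately before /p/, so it assimilates completely and surfaces as [p].
The same rule applies at the second boundary: /k/ → [d] next to /d/.

[ʈʊppəddɛ]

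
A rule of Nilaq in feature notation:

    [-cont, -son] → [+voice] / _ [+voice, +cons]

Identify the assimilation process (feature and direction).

The target ([-cont, -son], stops) acquires [+voice] next to a voiced consonant ([+voice, +cons]) — it takes on the voicing of its neighbour, so the feature that spreads is voicing.
The conditioning segment sits to the right of the focus bar, meaning the trigger follows the segment that changes — regressive assimilation.

regressive voicing assimilation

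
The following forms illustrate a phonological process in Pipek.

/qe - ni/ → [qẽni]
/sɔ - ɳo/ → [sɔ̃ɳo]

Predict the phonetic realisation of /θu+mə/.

[θũmə]

The data show regressive nasality assimilation (vowel nasalisation): /e/ → [ẽ] before /n/; /ɔ/ → [ɔ̃] before /ɳ/ — a vowel is nasalised by an immediately following nasal consonant.
The vowel /u/ is adjacent to the following nasal /m/, so it acquires [+nasal] and surfaces as [ũ].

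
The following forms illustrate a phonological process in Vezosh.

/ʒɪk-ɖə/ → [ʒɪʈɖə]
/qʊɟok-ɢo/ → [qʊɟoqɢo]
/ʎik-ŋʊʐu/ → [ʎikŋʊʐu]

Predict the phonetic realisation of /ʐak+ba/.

The data show regressive place assimilation: /k/ → [ʈ] before /ɖ/; /k/ → [q] before /ɢ/. In each pair only place changes, matching the following consonant, while manner and voice stay constant.
Nothing changes in [ʎikŋʊʐu]: there the adjacent consonants already agree in place (/k/ and /ŋ/ are both velar), so this form is consistent with the same rule.
The rule targets /k/ (voiceless velar stop), which sits before the trigger /b/ (bilabial).
The voiceless bilabial stop is [p], so /k/ → [p].

[ʐapba]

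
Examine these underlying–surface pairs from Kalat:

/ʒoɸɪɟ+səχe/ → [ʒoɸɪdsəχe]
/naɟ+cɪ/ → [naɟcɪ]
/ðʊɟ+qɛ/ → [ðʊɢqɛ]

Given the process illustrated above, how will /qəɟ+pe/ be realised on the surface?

[qəbpe]

The data show regressive place assimilation: /ɟ/ → [d] before /s/; /ɟ/ → [ɢ] before /q/. In each pair only place changes, matching the following consonant, while manner and voice stay constant.
No alternation appears in [naɟcɪ]: there the adjacent consonants already agree in place (/ɟ/ and /c/ are both palatal), so this form is consistent with the same rule.
The rule targets /ɟ/ (voiced palatal stop), which sits before the trigger /p/ (bilabial).
The voiced bilabial stop is [b], so /ɟ/ → [b].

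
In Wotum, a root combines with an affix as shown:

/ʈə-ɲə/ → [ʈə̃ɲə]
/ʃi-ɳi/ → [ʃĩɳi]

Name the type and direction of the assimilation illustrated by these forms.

regressive nasality assimilation (vowel nasalisation)

The vowel /ə/ surfaces as nasalised [ə̃] next to the following nasal /ɲ/ — it has acquired the [+nasal] feature of its neighbour.
The other form shows the same pattern: /i/ → [ĩ] before /ɳ/ — each time a vowel is nasalised next to a following nasal.
Because the conditioning nasal is to the right of the vowel that changes, the process is regressive (anticipatory).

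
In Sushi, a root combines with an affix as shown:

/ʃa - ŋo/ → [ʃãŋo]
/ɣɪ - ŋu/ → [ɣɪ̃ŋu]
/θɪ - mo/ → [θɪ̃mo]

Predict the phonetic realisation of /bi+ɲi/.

The data show regressive nasality assimilation (vowel nasalisation): /a/ → [ã] before /ŋ/; /ɪ/ → [ɪ̃] before /ŋ/; /ɪ/ → [ɪ̃] before /m/ — a vowel is nasalised by an immediately following nasal consonant.
The vowel /i/ is adjacent to the following nasal /ɲ/, so it acquires [+nasal] and surfaces as [ĩ].

[bĩɲi]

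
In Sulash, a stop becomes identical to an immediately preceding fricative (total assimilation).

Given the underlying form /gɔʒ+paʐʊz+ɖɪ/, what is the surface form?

/p/ is the segment targeted by the rule; it sits immediately after /ʒ/, so it assimilates completely and surfaces as [ʒ].
The same rule applies at the second boundary: /ɖ/ → [z] next to /z/.

[gɔʒʒaʐʊzzɪ]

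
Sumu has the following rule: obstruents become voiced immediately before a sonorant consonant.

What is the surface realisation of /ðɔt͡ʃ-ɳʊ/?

[ðɔd͡ʒɳʊ]

/t͡ʃ/ is a voiceless postalveolar affricate. The following trigger /ɳ/ is voiced, so /t͡ʃ/ must become voiced as well.
A voiced postalveolar affricate is [d͡ʒ], so the surface segment is [d͡ʒ].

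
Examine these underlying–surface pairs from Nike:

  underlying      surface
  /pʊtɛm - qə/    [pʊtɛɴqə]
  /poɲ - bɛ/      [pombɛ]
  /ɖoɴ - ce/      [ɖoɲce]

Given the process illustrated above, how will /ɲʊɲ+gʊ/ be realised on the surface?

The data show regressive place assimilation: /m/ → [ɴ] before /q/; /ɲ/ → [m] before /b/; /ɴ/ → [ɲ] before /c/. In each pair only place changes, matching the following consonant, while manner and voice stay constant.
The rule targets /ɲ/ (voiced palatal nasal), which sits before the trigger /g/ (velar).
The voiced velar nasal is [ŋ], so /ɲ/ → [ŋ].

[ɲʊŋgʊ]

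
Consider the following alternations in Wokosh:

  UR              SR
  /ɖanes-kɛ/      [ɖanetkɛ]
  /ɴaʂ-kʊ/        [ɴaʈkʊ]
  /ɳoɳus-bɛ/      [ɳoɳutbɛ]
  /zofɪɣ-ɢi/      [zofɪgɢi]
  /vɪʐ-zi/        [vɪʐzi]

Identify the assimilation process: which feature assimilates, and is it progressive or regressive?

Underlying /s/ is realised as [t] next to /k/; /k/ itself does not change.
The change fricative → stop matches the manner of the following /k/, identifying this as manner assimilation.
Place and voice are unchanged, so the assimilation is partial, not total.
The same holds elsewhere in the data: /ʂ/ → [ʈ] before /k/ (fricative → stop, matching a stop); /s/ → [t] before /b/ (fricative → stop, matching a stop); /ɣ/ → [g] before /ɢ/ (fricative → stop, matching a stop) — only manner changes, and always toward the following segment.
No alternation appears in [vɪʐzi]: there the adjacent consonants already agree in manner (/ʐ/ and /z/ are both fricatives), so this form is consistent with the same rule.
The trigger is the following segment, so the direction is regressive (anticipatory).

regressive manner assimilation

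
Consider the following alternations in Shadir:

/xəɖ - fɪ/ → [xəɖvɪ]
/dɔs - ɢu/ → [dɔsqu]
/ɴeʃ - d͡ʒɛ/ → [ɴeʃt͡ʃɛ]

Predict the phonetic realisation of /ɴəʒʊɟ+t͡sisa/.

[ɴəʒʊɟd͡zisa]

The data show progressive voicing assimilation: /f/ → [v] after /ɖ/; /ɢ/ → [q] after /s/; /d͡ʒ/ → [t͡ʃ] after /ʃ/. In each pair only voicing changes, matching the preceding consonant, while place and manner stay constant.
/t͡s/ is a voiceless alveolar affricate. The preceding trigger /ɟ/ is voiced, so /t͡s/ must become voiced as well.
A voiced alveolar affricate is [d͡z], so the surface segment is [d͡z].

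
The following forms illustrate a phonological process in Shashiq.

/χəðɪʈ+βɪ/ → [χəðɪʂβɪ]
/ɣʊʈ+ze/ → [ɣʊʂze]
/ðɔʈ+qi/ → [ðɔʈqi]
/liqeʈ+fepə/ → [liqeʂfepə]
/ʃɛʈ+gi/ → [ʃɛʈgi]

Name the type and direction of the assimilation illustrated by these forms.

Comparing underlying and surface forms, /ʈ/ → [ʂ] is the alternation; the neighbouring /β/ is constant.
The change stop → fricative matches the manner of the following /β/, identifying this as manner assimilation.
Place and voice are unchanged, so the assimilation is partial, not total.
The other alternating forms pattern the same way: /ʈ/ → [ʂ] before /z/ (stop → fricative, matching a fricative); /ʈ/ → [ʂ] before /f/ (stop → fricative, matching a fricative) — only manner changes, and always toward the following segment.
No alternation appears in [ðɔʈqi], [ʃɛʈgi]: there the adjacent consonants already agree in manner (/ʈ/ and /q/ are both stops; /ʈ/ and /g/ are both stops), so these forms are consistent with the same rule.
The trigger is the following segment, so the direction is regressive (anticipatory).

regressive manner assimilation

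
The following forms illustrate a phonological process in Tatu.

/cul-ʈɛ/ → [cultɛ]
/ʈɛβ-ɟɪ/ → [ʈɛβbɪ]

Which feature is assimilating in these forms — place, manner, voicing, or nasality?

place

The segment that alternates is /ʈ/, which surfaces as [t] when adjacent to /l/.
The change retroflex → alveolar matches the place of the preceding /l/, identifying this as place assimilation.
The other alternating form patterns the same way: /ɟ/ → [b] after /β/ (palatal → bilabial, matching bilabial) — only place changes, and always toward the preceding segment.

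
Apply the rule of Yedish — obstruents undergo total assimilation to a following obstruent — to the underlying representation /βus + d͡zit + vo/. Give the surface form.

/s/ is the segment targeted by the rule; it sits immediately before /d͡z/, so it assimilates completely and surfaces as [d͡z].
The same rule applies at the second boundary: /t/ → [v] next to /v/.

[βud͡zd͡zivvo]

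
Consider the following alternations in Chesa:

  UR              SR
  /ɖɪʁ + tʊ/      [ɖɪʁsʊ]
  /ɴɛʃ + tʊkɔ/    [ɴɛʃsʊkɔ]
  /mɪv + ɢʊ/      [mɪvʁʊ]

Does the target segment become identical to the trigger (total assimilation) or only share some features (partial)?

partial assimilation

Comparing underlying and surface forms, /t/ → [s] is the alternation; the neighbouring /ʁ/ is constant.
The change stop → fricative matches the manner of the preceding /ʁ/, identifying this as manner assimilation.
Place and voice are unchanged, so the assimilation is partial, not total.
The other alternating forms pattern the same way: /t/ → [s] after /ʃ/ (stop → fricative, matching a fricative); /ɢ/ → [ʁ] after /v/ (stop → fricative, matching a fricative) — only manner changes, and always toward the preceding segment.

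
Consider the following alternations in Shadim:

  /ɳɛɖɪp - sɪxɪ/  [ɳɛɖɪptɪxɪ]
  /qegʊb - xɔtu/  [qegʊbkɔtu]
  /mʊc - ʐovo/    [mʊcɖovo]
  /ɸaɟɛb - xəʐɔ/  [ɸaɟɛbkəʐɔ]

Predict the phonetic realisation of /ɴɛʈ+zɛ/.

The data show progressive manner assimilation: /s/ → [t] after /p/; /x/ → [k] after /b/; /ʐ/ → [ɖ] after /c/. In each pair only manner changes, matching the preceding consonant, while place and voice stay constant.
The rule targets /z/ (voiced alveolar fricative), which sits after the trigger /ʈ/ (stop).
Changing only its manner to stop gives [d] — the voiced alveolar stop.

[ɴɛʈdɛ]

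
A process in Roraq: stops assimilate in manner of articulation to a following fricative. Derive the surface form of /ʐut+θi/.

/t/ is a voiceless alveolar stop. The following trigger /θ/ is a fricative, so /t/ must become a fricative as well.
A voiceless alveolar fricative is [s], so the surface segment is [s].

[ʐusθi]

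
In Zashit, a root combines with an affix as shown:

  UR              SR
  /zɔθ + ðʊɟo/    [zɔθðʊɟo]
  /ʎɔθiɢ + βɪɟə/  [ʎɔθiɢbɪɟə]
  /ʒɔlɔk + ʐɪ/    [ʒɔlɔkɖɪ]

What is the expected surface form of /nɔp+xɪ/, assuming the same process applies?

The data show progressive manner assimilation: /β/ → [b] after /ɢ/; /ʐ/ → [ɖ] after /k/. In each pair only manner changes, matching the preceding consonant, while place and voice stay constant.
No alternation appears in [zɔθðʊɟo]: there the adjacent consonants already agree in manner (/ð/ and /θ/ are both fricatives), so this form is consistent with the same rule.
The rule targets /x/ (voiceless velar fricative), which sits after the trigger /p/ (stop).
A voiceless velar stop is [k], so the surface segment is [k].

[nɔpkɪ]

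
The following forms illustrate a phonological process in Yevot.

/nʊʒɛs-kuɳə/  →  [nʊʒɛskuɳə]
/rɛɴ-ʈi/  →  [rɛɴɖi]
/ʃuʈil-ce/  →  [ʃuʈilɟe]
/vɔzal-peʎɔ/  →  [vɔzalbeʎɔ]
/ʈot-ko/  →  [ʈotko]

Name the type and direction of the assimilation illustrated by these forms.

The segment that alternates is /ʈ/, which surfaces as [ɖ] when adjacent to /ɴ/.
The change voiceless → voiced matches the voicing of the preceding /ɴ/, identifying this as voicing assimilation.
Place and manner are unchanged, so the assimilation is partial, not total.
The same holds elsewhere in the data: /c/ → [ɟ] after /l/ (voiceless → voiced, matching voiced); /p/ → [b] after /l/ (voiceless → voiced, matching voiced) — only voicing changes, and always toward the preceding segment.
No alternation appears in [nʊʒɛskuɳə], [ʈotko]: there the adjacent consonants already agree in voicing (/k/ and /s/ are both voiceless; /k/ and /t/ are both voiceless), so these forms are consistent with the same rule.
Since the segment that changes follows the conditioning segment, the assimilation is progressive.

progressive voicing assimilation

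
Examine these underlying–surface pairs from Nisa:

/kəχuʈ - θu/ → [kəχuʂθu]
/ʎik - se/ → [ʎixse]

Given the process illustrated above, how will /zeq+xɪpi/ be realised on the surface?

The data show regressive manner assimilation: /ʈ/ → [ʂ] before /θ/; /k/ → [x] before /s/. In each pair only manner changes, matching the following consonant, while place and voice stay constant.
/q/ is a voiceless uvular stop. The following trigger /x/ is a fricative, so /q/ must become a fricative as well.
The voiceless uvular fricative is [χ], so /q/ → [χ].

[zeχxɪpi]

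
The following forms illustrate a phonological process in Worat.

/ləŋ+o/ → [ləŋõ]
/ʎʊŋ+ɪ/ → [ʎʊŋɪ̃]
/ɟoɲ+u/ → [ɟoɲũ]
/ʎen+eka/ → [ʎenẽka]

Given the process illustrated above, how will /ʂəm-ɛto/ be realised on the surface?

The data show progressive nasality assimilation (vowel nasalisation): /o/ → [õ] after /ŋ/; /ɪ/ → [ɪ̃] after /ŋ/; /u/ → [ũ] after /ɲ/; /e/ → [ẽ] after /n/ — a vowel is nasalised by an immediately preceding nasal consonant.
/ɛ/ sits next to the nasal /m/ and is therefore nasalised to [ɛ̃].

[ʂəmɛ̃to]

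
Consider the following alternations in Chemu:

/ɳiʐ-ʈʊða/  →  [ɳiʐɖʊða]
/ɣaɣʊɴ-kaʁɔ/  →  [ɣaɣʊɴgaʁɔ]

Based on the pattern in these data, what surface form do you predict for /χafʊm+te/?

[χafʊmde]

The data show progressive voicing assimilation: /ʈ/ → [ɖ] after /ʐ/; /k/ → [g] after /ɴ/. In each pair only voicing changes, matching the preceding consonant, while place and manner stay constant.
The rule targets /t/ (voiceless alveolar stop), which sits after the trigger /m/ (voiced).
A voiced alveolar stop is [d], so the surface segment is [d].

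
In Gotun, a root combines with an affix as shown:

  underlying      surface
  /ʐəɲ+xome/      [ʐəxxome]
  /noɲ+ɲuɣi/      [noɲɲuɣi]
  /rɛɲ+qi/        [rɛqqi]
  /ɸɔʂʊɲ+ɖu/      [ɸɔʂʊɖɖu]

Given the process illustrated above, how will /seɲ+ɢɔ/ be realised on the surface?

[seɢɢɔ]

The data show regressive total assimilation (/ɲ/ → [x] before /x/; /ɲ/ → [q] before /q/; /ɲ/ → [ɖ] before /ɖ/): in every case the target segment becomes identical to its following neighbour, copying more than a single feature.
In [noɲɲuɣi] the two consonants at the boundary are already identical (/ɲ/ + /ɲ/), so the rule applies vacuously and nothing changes.
/ɲ/ is the segment targeted by the rule; it sits immediately before /ɢ/, so it assimilates completely and surfaces as [ɢ].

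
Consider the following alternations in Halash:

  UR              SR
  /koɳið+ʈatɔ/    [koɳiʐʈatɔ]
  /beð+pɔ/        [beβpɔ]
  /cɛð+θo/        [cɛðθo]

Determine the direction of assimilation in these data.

regressive

Comparing underlying and surface forms, /ð/ → [ʐ] is the alternation; the neighbouring /ʈ/ is constant.
The change dental → retroflex matches the place of the following /ʈ/, identifying this as place assimilation.
Checking the remaining alternation: /ð/ → [β] before /p/ (dental → bilabial, matching bilabial) — only place changes, and always toward the following segment.
No alternation appears in [cɛðθo]: there the adjacent consonants already agree in place (/ð/ and /θ/ are both dental), so this form is consistent with the same rule.
The trigger is the following segment, so the direction is regressive (anticipatory).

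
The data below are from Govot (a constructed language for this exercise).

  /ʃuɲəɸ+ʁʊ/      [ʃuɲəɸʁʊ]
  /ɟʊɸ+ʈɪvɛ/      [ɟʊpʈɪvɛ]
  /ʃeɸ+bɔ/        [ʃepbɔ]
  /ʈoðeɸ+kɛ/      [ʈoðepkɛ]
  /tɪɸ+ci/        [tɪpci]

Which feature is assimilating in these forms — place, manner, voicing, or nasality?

The segment that alternates is /ɸ/, which surfaces as [p] when adjacent to /ʈ/.
The change fricative → stop matches the manner of the following /ʈ/, identifying this as manner assimilation.
The other alternating forms pattern the same way: /ɸ/ → [p] before /b/ (fricative → stop, matching a stop); /ɸ/ → [p] before /k/ (fricative → stop, matching a stop); /ɸ/ → [p] before /c/ (fricative → stop, matching a stop) — only manner changes, and always toward the following segment.
Nothing changes in [ʃuɲəɸʁʊ]: there the adjacent consonants already agree in manner (/ɸ/ and /ʁ/ are both fricatives), so this form is consistent with the same rule.

manner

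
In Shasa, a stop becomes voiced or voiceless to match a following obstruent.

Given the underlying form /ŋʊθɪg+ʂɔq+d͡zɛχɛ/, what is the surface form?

[ŋʊθɪkʂɔɢd͡zɛχɛ]

/g/ is a voiced velar stop. The following trigger /ʂ/ is voiceless, so /g/ must become voiceless as well.
The voiceless velar stop is [k], so /g/ → [k].
At the second juncture, /q/ likewise becomes [ɢ] adjacent to /d͡z/.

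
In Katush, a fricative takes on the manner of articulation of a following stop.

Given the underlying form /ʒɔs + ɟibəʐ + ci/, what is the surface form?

/s/ is a voiceless alveolar fricative. The following trigger /ɟ/ is a stop, so /s/ must become a stop as well.
The voiceless alveolar stop is [t], so /s/ → [t].
At the second juncture, /ʐ/ likewise becomes [ɖ] adjacent to /c/.

[ʒɔtɟibəɖci]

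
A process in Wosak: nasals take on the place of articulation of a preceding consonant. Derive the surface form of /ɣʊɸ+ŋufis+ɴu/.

[ɣʊɸmufisnu]

/ŋ/ is a voiced velar nasal. The preceding trigger /ɸ/ is bilabial, so /ŋ/ must become bilabial as well.
A voiced bilabial nasal is [m], so the surface segment is [m].
At the second juncture, /ɴ/ likewise becomes [n] adjacent to /s/.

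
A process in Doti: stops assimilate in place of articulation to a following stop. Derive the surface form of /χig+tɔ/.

/g/ is a voiced velar stop. The following trigger /t/ is alveolar, so /g/ must become alveolar as well.
Changing only its place to alveolar gives [d] — the voiced alveolar stop.

[χidtɔ]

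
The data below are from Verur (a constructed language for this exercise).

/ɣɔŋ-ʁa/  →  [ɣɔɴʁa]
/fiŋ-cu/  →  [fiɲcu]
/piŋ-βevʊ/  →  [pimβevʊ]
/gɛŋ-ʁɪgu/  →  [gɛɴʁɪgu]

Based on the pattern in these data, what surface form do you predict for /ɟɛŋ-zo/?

The data show regressive place assimilation: /ŋ/ → [ɴ] before /ʁ/; /ŋ/ → [ɲ] before /c/; /ŋ/ → [m] before /β/. In each pair only place changes, matching the following consonant, while manner and voice stay constant.
The rule targets /ŋ/ (voiced velar nasal), which sits before the trigger /z/ (alveolar).
A voiced alveolar nasal is [n], so the surface segment is [n].

[ɟɛnzo]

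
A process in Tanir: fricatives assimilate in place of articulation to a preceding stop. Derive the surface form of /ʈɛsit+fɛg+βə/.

The rule targets /f/ (voiceless labiodental fricative), which sits after the trigger /t/ (alveolar).
A voiceless alveolar fricative is [s], so the surface segment is [s].
The same rule applies at the second boundary: /β/ → [ɣ] next to /g/.

[ʈɛsitsɛgɣə]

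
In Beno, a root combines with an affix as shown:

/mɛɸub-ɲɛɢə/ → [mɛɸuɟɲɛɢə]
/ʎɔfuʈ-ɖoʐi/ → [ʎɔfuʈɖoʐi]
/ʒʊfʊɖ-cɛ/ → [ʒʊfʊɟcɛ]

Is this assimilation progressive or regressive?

regressive

Underlying /b/ is realised as [ɟ] next to /ɲ/; /ɲ/ itself does not change.
/b/ is bilabial while /ɲ/ is palatal; the output [ɟ] is palatal, matching the trigger — so the feature that spreads is place.
The other alternating form patterns the same way: /ɖ/ → [ɟ] before /c/ (retroflex → palatal, matching palatal) — only place changes, and always toward the following segment.
No alternation appears in [ʎɔfuʈɖoʐi]: there the adjacent consonants already agree in place (/ʈ/ and /ɖ/ are both retroflex), so this form is consistent with the same rule.
The trigger is the following segment, so the direction is regressive (anticipatory).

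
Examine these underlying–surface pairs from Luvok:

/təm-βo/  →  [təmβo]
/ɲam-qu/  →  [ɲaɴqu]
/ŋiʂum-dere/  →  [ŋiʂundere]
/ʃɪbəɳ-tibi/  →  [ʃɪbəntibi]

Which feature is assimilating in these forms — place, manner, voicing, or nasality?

place

The segment that alternates is /m/, which surfaces as [ɴ] when adjacent to /q/.
/m/ is bilabial while /q/ is uvular; the output [ɴ] is uvular, matching the trigger — so the feature that spreads is place.
The other alternating forms pattern the same way: /m/ → [n] before /d/ (bilabial → alveolar, matching alveolar); /ɳ/ → [n] before /t/ (retroflex → alveolar, matching alveolar) — only place changes, and always toward the following segment.
No alternation appears in [təmβo]: there the adjacent consonants already agree in place (/m/ and /β/ are both bilabial), so this form is consistent with the same rule.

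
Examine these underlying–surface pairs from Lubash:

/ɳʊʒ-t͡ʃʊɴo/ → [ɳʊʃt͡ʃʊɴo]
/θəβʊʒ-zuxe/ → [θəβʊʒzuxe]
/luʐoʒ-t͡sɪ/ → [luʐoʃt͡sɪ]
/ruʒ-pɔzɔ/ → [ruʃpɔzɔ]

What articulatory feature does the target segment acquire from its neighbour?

voicing

The segment that alternates is /ʒ/, which surfaces as [ʃ] when adjacent to /t͡ʃ/.
The change voiced → voiceless matches the voicing of the following /t͡ʃ/, identifying this as voicing assimilation.
Checking the remaining alternations: /ʒ/ → [ʃ] before /t͡s/ (voiced → voiceless, matching voiceless); /ʒ/ → [ʃ] before /p/ (voiced → voiceless, matching voiceless) — only voicing changes, and always toward the following segment.
Nothing changes in [θəβʊʒzuxe]: there the adjacent consonants already agree in voicing (/ʒ/ and /z/ are both voiced), so this form is consistent with the same rule.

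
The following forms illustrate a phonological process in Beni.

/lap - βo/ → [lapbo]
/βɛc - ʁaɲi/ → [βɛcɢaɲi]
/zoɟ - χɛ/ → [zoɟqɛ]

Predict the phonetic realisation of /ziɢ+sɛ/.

[ziɢtɛ]

The data show progressive manner assimilation: /β/ → [b] after /p/; /ʁ/ → [ɢ] after /c/; /χ/ → [q] after /ɟ/. In each pair only manner changes, matching the preceding consonant, while place and voice stay constant.
/s/ is a voiceless alveolar fricative. The preceding trigger /ɢ/ is a stop, so /s/ must become a stop as well.
The voiceless alveolar stop is [t], so /s/ → [t].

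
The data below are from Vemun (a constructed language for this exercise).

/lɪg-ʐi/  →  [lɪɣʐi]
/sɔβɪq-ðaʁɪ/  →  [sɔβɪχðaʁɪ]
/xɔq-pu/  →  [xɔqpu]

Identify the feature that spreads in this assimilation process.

manner

The segment that alternates is /g/, which surfaces as [ɣ] when adjacent to /ʐ/.
/g/ is a stop while /ʐ/ is a fricative; the output [ɣ] is a fricative, matching the trigger — so the feature that spreads is manner.
The other alternating form patterns the same way: /q/ → [χ] before /ð/ (stop → fricative, matching a fricative) — only manner changes, and always toward the following segment.
Nothing changes in [xɔqpu]: there the adjacent consonants already agree in manner (/q/ and /p/ are both stops), so this form is consistent with the same rule.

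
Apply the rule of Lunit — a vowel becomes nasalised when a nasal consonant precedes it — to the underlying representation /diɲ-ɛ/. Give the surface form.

[diɲɛ̃]

/ɛ/ sits next to the nasal /ɲ/ and is therefore nasalised to [ɛ̃].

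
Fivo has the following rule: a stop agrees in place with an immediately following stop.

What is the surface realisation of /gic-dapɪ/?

[gitdapɪ]

/c/ is a voiceless palatal stop. The following trigger /d/ is alveolar, so /c/ must become alveolar as well.
Changing only its place to alveolar gives [t] — the voiceless alveolar stop.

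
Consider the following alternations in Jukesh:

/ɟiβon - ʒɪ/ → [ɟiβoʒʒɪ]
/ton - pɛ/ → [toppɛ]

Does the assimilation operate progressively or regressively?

regressive

Comparing underlying and surface forms, /n/ → [ʒ] is the alternation; the neighbouring /ʒ/ is constant.
The output [ʒ] is identical to the trigger /ʒ/ — every feature (place, manner, voicing) has been copied — so this is total assimilation.
The remaining alternation confirms this: /n/ → [p] before /p/ — in each case the output is a copy of the following consonant.
Since the segment that changes precedes the conditioning segment, the assimilation is regressive.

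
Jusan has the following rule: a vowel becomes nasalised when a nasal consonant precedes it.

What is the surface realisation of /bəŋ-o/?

The vowel /o/ is adjacent to the preceding nasal /ŋ/, so it acquires [+nasal] and surfaces as [õ].

[bəŋõ]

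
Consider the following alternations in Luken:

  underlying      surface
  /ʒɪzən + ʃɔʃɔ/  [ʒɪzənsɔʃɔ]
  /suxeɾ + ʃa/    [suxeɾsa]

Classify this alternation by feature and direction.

progressive place assimilation

The segment that alternates is /ʃ/, which surfaces as [s] when adjacent to /n/.
/ʃ/ is postalveolar while /n/ is alveolar; the output [s] is alveolar, matching the trigger — so the feature that spreads is place.
Manner and voice are unchanged, so the assimilation is partial, not total.
Checking the remaining alternation: /ʃ/ → [s] after /ɾ/ (postalveolar → alveolar, matching alveolar) — only place changes, and always toward the preceding segment.
Since the segment that changes follows the conditioning segment, the assimilation is progressive.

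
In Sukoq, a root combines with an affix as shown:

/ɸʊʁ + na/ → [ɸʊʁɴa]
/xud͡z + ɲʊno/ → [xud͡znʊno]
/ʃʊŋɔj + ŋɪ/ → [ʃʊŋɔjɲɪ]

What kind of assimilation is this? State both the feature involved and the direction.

progressive place assimilation

Underlying /n/ is realised as [ɴ] next to /ʁ/; /ʁ/ itself does not change.
/n/ is alveolar while /ʁ/ is uvular; the output [ɴ] is uvular, matching the trigger — so the feature that spreads is place.
Manner and voice are unchanged, so the assimilation is partial, not total.
The same holds elsewhere in the data: /ɲ/ → [n] after /d͡z/ (palatal → alveolar, matching alveolar); /ŋ/ → [ɲ] after /j/ (velar → palatal, matching palatal) — only place changes, and always toward the preceding segment.
The trigger is the preceding segment, so the direction is progressive (perseverative).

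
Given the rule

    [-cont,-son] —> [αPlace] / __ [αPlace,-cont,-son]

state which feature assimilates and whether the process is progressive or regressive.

The shared variable α links the value of the place features (abbreviated [Place]) on the target to the same value on the neighbouring segment, so place is the feature that assimilates.
Since the environment is written after the underscore, the trigger follows the target; the direction is regressive.

regressive place assimilation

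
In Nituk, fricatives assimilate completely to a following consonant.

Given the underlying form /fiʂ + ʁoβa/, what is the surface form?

/ʂ/ is the segment targeted by the rule; it sits immediately before /ʁ/, so it assimilates completely and surfaces as [ʁ].

[fiʁʁoβa]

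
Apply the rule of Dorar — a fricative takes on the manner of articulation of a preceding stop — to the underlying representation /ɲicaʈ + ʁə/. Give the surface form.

The rule targets /ʁ/ (voiced uvular fricative), which sits after the trigger /ʈ/ (stop).
Changing only its manner to stop gives [ɢ] — the voiced uvular stop.

[ɲicaʈɢə]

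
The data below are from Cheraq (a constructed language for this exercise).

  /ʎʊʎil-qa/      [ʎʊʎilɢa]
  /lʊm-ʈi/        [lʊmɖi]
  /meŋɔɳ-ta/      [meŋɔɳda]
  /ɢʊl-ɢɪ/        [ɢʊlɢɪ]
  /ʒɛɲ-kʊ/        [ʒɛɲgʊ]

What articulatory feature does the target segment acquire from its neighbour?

voicing

Underlying /q/ is realised as [ɢ] next to /l/; /l/ itself does not change.
The change voiceless → voiced matches the voicing of the preceding /l/, identifying this as voicing assimilation.
The same holds elsewhere in the data: /ʈ/ → [ɖ] after /m/ (voiceless → voiced, matching voiced); /t/ → [d] after /ɳ/ (voiceless → voiced, matching voiced); /k/ → [g] after /ɲ/ (voiceless → voiced, matching voiced) — only voicing changes, and always toward the preceding segment.
Nothing changes in [ɢʊlɢɪ]: there the adjacent consonants already agree in voicing (/ɢ/ and /l/ are both voiced), so this form is consistent with the same rule.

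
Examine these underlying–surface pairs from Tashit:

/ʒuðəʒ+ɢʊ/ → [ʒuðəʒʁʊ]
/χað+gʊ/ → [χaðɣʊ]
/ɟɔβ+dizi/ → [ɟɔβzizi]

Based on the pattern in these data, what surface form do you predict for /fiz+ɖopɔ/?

The data show progressive manner assimilation: /ɢ/ → [ʁ] after /ʒ/; /g/ → [ɣ] after /ð/; /d/ → [z] after /β/. In each pair only manner changes, matching the preceding consonant, while place and voice stay constant.
The rule targets /ɖ/ (voiced retroflex stop), which sits after the trigger /z/ (fricative).
Changing only its manner to fricative gives [ʐ] — the voiced retroflex fricative.

[fizʐopɔ]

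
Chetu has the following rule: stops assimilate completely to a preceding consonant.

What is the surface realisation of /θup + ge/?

[θuppe]

/g/ is the segment targeted by the rule; it sits immediately after /p/, so it assimilates completely and surfaces as [p].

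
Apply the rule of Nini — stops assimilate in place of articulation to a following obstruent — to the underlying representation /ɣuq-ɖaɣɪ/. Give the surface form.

The rule targets /q/ (voiceless uvular stop), which sits before the trigger /ɖ/ (retroflex).
Changing only its place to retroflex gives [ʈ] — the voiceless retroflex stop.

[ɣuʈɖaɣɪ]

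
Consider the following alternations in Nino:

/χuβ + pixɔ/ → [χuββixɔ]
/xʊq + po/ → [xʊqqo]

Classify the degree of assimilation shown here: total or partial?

total assimilation

The segment that alternates is /p/, which surfaces as [β] when adjacent to /β/.
The output [β] is identical to the trigger /β/ — every feature (place, manner, voicing) has been copied — so this is total assimilation.
The other form behaves the same way: /p/ → [q] after /q/ — in each case the output is a copy of the preceding consonant.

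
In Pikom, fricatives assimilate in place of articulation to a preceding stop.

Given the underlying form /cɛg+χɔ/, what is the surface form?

The rule targets /χ/ (voiceless uvular fricative), which sits after the trigger /g/ (velar).
The voiceless velar fricative is [x], so /χ/ → [x].

[cɛgxɔ]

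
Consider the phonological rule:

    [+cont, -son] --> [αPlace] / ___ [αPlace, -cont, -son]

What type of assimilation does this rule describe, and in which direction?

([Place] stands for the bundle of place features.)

regressive place assimilation

The shared variable α links the value of the place features (abbreviated [Place]) on the target to the same value on the neighbouring segment, so place is the feature that assimilates.
Since the environment is written after the underscore, the trigger follows the target; the direction is regressive.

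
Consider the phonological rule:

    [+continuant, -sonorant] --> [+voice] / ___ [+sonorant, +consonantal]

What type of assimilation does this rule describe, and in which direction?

regressive voicing assimilation

The structural change is [+voice], and the conditioning segment [+sonorant, +consonantal] (a sonorant consonant) is itself voiced, so the target comes to share the voicing of its neighbour — voicing assimilation.
The conditioning segment sits to the right of the focus bar, meaning the trigger follows the segment that changes — regressive assimilation.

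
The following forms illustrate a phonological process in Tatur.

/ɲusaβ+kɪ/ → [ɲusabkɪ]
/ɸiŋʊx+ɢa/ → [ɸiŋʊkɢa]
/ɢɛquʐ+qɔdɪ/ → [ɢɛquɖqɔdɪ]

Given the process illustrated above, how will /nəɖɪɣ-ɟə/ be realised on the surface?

The data show regressive manner assimilation: /β/ → [b] before /k/; /x/ → [k] before /ɢ/; /ʐ/ → [ɖ] before /q/. In each pair only manner changes, matching the following consonant, while place and voice stay constant.
/ɣ/ is a voiced velar fricative. The following trigger /ɟ/ is a stop, so /ɣ/ must become a stop as well.
A voiced velar stop is [g], so the surface segment is [g].

[nəɖɪgɟə]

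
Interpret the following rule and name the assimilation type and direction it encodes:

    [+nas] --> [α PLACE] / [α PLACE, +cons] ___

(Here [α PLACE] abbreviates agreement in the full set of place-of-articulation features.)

progressive place assimilation

The shared variable α links the value of the place features (abbreviated [PLACE]) on the target to the same value on the neighbouring segment, so place is the feature that assimilates.
The conditioning segment sits to the left of the focus bar, meaning the trigger precedes the segment that changes — progressive assimilation.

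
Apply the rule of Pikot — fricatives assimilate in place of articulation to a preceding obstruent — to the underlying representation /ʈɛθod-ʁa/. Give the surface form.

[ʈɛθodza]

/ʁ/ is a voiced uvular fricative. The preceding trigger /d/ is alveolar, so /ʁ/ must become alveolar as well.
The voiced alveolar fricative is [z], so /ʁ/ → [z].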